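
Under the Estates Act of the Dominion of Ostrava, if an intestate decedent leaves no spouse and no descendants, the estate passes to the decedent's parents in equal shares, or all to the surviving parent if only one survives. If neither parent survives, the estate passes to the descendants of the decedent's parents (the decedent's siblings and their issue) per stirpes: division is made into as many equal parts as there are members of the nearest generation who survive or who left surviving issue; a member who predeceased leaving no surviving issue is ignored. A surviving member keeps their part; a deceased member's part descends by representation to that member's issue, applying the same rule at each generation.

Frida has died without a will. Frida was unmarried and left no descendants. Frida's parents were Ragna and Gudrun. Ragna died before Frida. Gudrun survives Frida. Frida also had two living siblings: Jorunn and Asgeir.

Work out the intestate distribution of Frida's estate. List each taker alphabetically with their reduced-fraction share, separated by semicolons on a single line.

Gudrun 1

Only one parent, Gudrun, survives, so Gudrun takes the entire estate. The siblings take nothing because a surviving parent has priority.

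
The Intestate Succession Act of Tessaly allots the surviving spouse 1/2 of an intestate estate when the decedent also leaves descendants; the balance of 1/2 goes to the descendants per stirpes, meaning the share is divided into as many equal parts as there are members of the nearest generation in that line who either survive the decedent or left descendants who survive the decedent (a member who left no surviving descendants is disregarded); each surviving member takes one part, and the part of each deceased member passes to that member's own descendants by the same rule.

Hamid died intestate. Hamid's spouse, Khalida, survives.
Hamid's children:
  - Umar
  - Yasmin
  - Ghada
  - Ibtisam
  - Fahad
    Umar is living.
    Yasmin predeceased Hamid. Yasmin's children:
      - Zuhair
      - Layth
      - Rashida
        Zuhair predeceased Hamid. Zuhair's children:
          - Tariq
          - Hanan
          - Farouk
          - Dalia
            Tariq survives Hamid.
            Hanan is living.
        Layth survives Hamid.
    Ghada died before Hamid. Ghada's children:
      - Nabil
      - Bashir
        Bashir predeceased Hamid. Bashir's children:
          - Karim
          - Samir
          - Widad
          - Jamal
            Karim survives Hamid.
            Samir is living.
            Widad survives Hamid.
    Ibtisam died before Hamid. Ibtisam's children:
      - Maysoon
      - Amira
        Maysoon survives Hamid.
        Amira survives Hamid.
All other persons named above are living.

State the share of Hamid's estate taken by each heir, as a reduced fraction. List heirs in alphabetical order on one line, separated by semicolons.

Khalida, as surviving spouse, takes 1/2.
The remaining 1/2 passes to Hamid's descendants per stirpes.
The 1/2 is divided into 5 equal shares of 1/10 among Umar, Yasmin, Ghada, Ibtisam, Fahad.
Umar is living and takes 1/10.
Yasmin predeceased; the 1/10 allotted to Yasmin's branch passes to Yasmin's issue by representation.
The 1/10 is divided into 3 equal shares of 1/30 among Zuhair, Layth, Rashida.
Zuhair predeceased; the 1/30 allotted to Zuhair's branch passes to Zuhair's issue by representation.
The 1/30 is divided into 4 equal shares of 1/120 among Tariq, Hanan, Farouk, Dalia.
Tariq is living and takes 1/120.
Hanan is living and takes 1/120.
Farouk is living and takes 1/120.
Dalia is living and takes 1/120.
Layth is living and takes 1/30.
Rashida is living and takes 1/30.
Ghada predeceased; the 1/10 allotted to Ghada's branch passes to Ghada's issue by representation.
The 1/10 is divided into 2 equal shares of 1/20 among Nabil, Bashir.
Nabil is living and takes 1/20.
Bashir predeceased; the 1/20 allotted to Bashir's branch passes to Bashir's issue by representation.
The 1/20 is divided into 4 equal shares of 1/80 among Karim, Samir, Widad, Jamal.
Karim is living and takes 1/80.
Samir is living and takes 1/80.
Widad is living and takes 1/80.
Jamal is living and takes 1/80.
Ibtisam predeceased; the 1/10 allotted to Ibtisam's branch passes to Ibtisam's issue by representation.
The 1/10 is divided into 2 equal shares of 1/20 among Maysoon, Amira.
Maysoon is living and takes 1/20.
Amira is living and takes 1/20.
Fahad is living and takes 1/10.

Amira 1/20; Dalia 1/120; Fahad 1/10; Farouk 1/120; Hanan 1/120; Jamal 1/80; Karim 1/80; Khalida 1/2; Layth 1/30; Maysoon 1/20; Nabil 1/20; Rashida 1/30; Samir 1/80; Tariq 1/120; Umar 1/10; Widad 1/80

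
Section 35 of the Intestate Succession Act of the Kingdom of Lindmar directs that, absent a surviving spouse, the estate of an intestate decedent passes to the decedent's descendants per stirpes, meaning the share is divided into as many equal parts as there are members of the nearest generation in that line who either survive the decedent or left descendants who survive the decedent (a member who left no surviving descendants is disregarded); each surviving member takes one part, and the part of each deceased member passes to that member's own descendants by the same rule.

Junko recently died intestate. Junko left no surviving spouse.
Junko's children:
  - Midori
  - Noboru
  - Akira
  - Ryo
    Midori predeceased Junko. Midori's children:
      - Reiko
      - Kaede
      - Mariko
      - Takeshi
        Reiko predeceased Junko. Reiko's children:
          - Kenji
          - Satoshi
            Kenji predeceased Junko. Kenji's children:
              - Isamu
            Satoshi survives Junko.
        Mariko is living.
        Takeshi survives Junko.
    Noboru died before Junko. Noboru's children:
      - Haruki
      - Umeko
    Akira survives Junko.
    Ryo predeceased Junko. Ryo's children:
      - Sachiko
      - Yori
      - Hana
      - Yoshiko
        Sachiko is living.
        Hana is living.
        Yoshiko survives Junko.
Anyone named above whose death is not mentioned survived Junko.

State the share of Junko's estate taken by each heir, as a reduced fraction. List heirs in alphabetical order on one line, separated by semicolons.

There is no surviving spouse, so the entire estate passes to Junko's descendants per stirpes.
The estate is divided into 4 equal shares of 1/4 among Midori, Noboru, Akira, Ryo.
Midori predeceased; the 1/4 allotted to Midori's branch passes to Midori's issue by representation.
The 1/4 is divided into 4 equal shares of 1/16 among Reiko, Kaede, Mariko, Takeshi.
Reiko predeceased; the 1/16 allotted to Reiko's branch passes to Reiko's issue by representation.
The 1/16 is divided into 2 equal shares of 1/32 among Kenji, Satoshi.
Kenji predeceased; the 1/32 allotted to Kenji's branch passes to Kenji's issue by representation.
Isamu is the sole taker at this level and receives the full 1/32.
Satoshi is living and takes 1/32.
Kaede is living and takes 1/16.
Mariko is living and takes 1/16.
Takeshi is living and takes 1/16.
Noboru predeceased; the 1/4 allotted to Noboru's branch passes to Noboru's issue by representation.
The 1/4 is divided into 2 equal shares of 1/8 among Haruki, Umeko.
Haruki is living and takes 1/8.
Umeko is living and takes 1/8.
Akira is living and takes 1/4.
Ryo predeceased; the 1/4 allotted to Ryo's branch passes to Ryo's issue by representation.
The 1/4 is divided into 4 equal shares of 1/16 among Sachiko, Yori, Hana, Yoshiko.
Sachiko is living and takes 1/16.
Yori is living and takes 1/16.
Hana is living and takes 1/16.
Yoshiko is living and takes 1/16.

Akira 1/4; Hana 1/16; Haruki 1/8; Isamu 1/32; Kaede 1/16; Mariko 1/16; Sachiko 1/16; Satoshi 1/32; Takeshi 1/16; Umeko 1/8; Yori 1/16; Yoshiko 1/16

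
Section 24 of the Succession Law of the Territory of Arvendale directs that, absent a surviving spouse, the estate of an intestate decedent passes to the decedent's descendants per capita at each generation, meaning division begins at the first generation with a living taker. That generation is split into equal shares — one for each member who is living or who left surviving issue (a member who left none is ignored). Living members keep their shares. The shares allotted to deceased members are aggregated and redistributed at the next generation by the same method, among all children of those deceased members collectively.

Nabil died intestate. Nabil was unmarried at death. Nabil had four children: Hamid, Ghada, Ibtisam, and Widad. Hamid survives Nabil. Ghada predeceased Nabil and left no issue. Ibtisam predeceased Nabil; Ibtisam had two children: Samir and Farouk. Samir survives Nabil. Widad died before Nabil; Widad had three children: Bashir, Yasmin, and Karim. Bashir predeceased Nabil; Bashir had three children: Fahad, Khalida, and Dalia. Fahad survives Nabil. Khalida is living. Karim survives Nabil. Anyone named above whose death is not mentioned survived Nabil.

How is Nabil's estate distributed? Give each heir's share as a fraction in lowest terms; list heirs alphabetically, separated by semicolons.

There is no surviving spouse, so the entire estate passes to Nabil's descendants per capita at each generation.
At generation 1 (Hamid, Ibtisam, Widad) there are 3 shares of (1)/3 = 1/3 each.
Living: Hamid — each takes 1/3.
Deceased: Ibtisam and Widad. Their combined 2/3 is pooled and carried to generation 2.
At generation 2 (Samir, Farouk, Bashir, Yasmin, Karim) there are 5 shares of (2/3)/5 = 2/15 each.
Living: Samir, Farouk, Yasmin, and Karim — each takes 2/15.
Deceased: Bashir. That 2/15 share is carried to generation 3.
At generation 3 (Fahad, Khalida, Dalia) there are 3 shares of (2/15)/3 = 2/45 each.
Living: Fahad, Khalida, and Dalia — each takes 2/45.

Dalia 2/45; Fahad 2/45; Farouk 2/15; Hamid 1/3; Karim 2/15; Khalida 2/45; Samir 2/15; Yasmin 2/15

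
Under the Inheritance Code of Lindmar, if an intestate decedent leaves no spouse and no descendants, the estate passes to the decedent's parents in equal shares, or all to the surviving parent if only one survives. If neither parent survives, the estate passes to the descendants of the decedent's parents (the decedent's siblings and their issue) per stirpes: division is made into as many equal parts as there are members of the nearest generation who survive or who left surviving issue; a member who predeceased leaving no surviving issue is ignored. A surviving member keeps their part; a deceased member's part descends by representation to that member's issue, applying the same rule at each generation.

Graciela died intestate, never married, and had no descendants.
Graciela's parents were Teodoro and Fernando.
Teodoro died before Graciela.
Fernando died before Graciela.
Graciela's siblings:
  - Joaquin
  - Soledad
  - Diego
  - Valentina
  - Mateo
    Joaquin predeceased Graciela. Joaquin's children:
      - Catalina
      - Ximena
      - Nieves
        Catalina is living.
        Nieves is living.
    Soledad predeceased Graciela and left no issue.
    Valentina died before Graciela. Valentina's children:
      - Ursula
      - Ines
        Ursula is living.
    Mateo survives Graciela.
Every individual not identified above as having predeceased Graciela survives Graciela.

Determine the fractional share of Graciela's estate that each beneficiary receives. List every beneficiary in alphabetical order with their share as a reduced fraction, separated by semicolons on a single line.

Catalina 1/12; Diego 1/4; Ines 1/8; Mateo 1/4; Nieves 1/12; Ursula 1/8; Ximena 1/12

Neither parent survives and there are no descendants, so the estate passes to Graciela's siblings and their issue per stirpes.
Soledad left no surviving issue, so that branch lapses and is disregarded.
The estate is divided into 4 equal shares of 1/4 among Joaquin, Diego, Valentina, Mateo.
Joaquin predeceased; the 1/4 allotted to Joaquin's branch passes to Joaquin's issue by representation.
The 1/4 is divided into 3 equal shares of 1/12 among Catalina, Ximena, Nieves.
Catalina is living and takes 1/12.
Ximena is living and takes 1/12.
Nieves is living and takes 1/12.
Diego is living and takes 1/4.
Valentina predeceased; the 1/4 allotted to Valentina's branch passes to Valentina's issue by representation.
The 1/4 is divided into 2 equal shares of 1/8 among Ursula, Ines.
Ursula is living and takes 1/8.
Ines is living and takes 1/8.
Mateo is living and takes 1/4.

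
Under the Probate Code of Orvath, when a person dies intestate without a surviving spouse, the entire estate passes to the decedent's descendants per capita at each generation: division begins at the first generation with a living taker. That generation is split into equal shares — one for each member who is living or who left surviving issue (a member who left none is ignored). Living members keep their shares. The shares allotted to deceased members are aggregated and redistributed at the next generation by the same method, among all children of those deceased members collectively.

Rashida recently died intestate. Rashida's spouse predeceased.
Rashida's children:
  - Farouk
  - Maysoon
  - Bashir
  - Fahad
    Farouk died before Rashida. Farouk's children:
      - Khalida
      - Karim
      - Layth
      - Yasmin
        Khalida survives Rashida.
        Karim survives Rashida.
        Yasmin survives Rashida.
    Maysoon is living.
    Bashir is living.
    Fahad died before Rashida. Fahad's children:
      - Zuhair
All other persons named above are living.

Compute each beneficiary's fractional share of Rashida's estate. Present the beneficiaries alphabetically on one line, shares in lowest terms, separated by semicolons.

There is no surviving spouse, so the entire estate passes to Rashida's descendants per capita at each generation.
At generation 1 (Farouk, Maysoon, Bashir, Fahad) there are 4 shares of (1)/4 = 1/4 each.
Living: Maysoon and Bashir — each takes 1/4.
Deceased: Farouk and Fahad. Their combined 1/2 is pooled and carried to generation 2.
At generation 2 (Khalida, Karim, Layth, Yasmin, Zuhair) there are 5 shares of (1/2)/5 = 1/10 each.
Living: Khalida, Karim, Layth, Yasmin, and Zuhair — each takes 1/10.

Bashir 1/4; Karim 1/10; Khalida 1/10; Layth 1/10; Maysoon 1/4; Yasmin 1/10; Zuhair 1/10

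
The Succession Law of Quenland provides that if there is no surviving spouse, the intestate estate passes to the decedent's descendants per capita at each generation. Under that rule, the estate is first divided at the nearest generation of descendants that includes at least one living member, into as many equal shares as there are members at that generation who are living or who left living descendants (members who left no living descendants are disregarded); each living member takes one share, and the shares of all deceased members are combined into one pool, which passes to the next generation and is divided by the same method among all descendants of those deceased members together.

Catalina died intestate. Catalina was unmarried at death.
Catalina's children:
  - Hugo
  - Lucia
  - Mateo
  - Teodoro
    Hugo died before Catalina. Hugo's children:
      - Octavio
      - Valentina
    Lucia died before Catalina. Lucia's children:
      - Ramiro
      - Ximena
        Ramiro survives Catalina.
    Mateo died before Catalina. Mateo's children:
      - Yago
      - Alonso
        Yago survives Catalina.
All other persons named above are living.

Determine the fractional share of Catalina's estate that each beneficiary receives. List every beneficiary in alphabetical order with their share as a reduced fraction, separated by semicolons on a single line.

Alonso 1/8; Octavio 1/8; Ramiro 1/8; Teodoro 1/4; Valentina 1/8; Ximena 1/8; Yago 1/8

There is no surviving spouse, so the entire estate passes to Catalina's descendants per capita at each generation.
At generation 1 (Hugo, Lucia, Mateo, Teodoro) there are 4 shares of (1)/4 = 1/4 each.
Living: Teodoro — each takes 1/4.
Deceased: Hugo, Lucia, and Mateo. Their combined 3/4 is pooled and carried to generation 2.
At generation 2 (Octavio, Valentina, Ramiro, Ximena, Yago, Alonso) there are 6 shares of (3/4)/6 = 1/8 each.
Living: Octavio, Valentina, Ramiro, Ximena, Yago, and Alonso — each takes 1/8.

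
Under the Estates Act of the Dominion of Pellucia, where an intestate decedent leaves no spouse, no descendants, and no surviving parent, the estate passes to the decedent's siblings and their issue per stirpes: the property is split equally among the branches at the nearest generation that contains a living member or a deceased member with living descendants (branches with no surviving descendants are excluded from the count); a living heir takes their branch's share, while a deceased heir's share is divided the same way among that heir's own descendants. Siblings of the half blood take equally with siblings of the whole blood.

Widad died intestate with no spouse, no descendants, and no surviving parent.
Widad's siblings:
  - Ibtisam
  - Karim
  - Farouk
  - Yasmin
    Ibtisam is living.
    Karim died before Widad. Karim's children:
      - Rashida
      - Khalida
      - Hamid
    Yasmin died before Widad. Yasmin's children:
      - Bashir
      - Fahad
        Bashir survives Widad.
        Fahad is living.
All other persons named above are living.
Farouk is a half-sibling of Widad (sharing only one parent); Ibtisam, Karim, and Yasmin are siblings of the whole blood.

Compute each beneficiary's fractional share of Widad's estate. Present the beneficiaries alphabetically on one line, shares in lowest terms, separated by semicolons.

No spouse, descendants, or parent survives, so the estate passes to Widad's siblings per stirpes.
Half-blood and whole-blood siblings take equally under the stated rule.
The estate is divided into 4 equal shares of 1/4 among Ibtisam, Karim, Farouk, Yasmin.
Ibtisam is living and takes 1/4.
Karim predeceased; the 1/4 allotted to Karim's branch passes to Karim's issue by representation.
The 1/4 is divided into 3 equal shares of 1/12 among Rashida, Khalida, Hamid.
Rashida is living and takes 1/12.
Khalida is living and takes 1/12.
Hamid is living and takes 1/12.
Farouk is living and takes 1/4.
Yasmin predeceased; the 1/4 allotted to Yasmin's branch passes to Yasmin's issue by representation.
The 1/4 is divided into 2 equal shares of 1/8 among Bashir, Fahad.
Bashir is living and takes 1/8.
Fahad is living and takes 1/8.

Bashir 1/8; Fahad 1/8; Farouk 1/4; Hamid 1/12; Ibtisam 1/4; Khalida 1/12; Rashida 1/12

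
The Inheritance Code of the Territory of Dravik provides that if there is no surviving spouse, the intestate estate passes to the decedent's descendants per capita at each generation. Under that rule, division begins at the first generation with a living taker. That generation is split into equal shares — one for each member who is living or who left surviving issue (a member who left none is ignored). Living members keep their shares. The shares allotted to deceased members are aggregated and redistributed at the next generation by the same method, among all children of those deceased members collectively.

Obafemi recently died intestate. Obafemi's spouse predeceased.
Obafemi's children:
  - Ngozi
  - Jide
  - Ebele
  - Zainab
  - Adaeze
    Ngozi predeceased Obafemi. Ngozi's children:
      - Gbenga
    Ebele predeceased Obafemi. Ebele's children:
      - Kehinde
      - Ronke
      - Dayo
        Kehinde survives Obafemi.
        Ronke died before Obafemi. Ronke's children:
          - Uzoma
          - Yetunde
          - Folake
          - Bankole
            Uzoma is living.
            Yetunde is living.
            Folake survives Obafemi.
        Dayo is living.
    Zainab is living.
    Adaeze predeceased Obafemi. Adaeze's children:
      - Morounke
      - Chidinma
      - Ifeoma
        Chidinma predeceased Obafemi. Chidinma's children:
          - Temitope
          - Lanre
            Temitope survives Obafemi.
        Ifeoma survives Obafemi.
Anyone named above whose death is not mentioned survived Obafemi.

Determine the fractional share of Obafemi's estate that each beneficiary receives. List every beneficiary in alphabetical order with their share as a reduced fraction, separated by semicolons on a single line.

There is no surviving spouse, so the entire estate passes to Obafemi's descendants per capita at each generation.
At generation 1 (Ngozi, Jide, Ebele, Zainab, Adaeze) there are 5 shares of (1)/5 = 1/5 each.
Living: Jide and Zainab — each takes 1/5.
Deceased: Ngozi, Ebele, and Adaeze. Their combined 3/5 is pooled and carried to generation 2.
At generation 2 (Gbenga, Kehinde, Ronke, Dayo, Morounke, Chidinma, Ifeoma) there are 7 shares of (3/5)/7 = 3/35 each.
Living: Gbenga, Kehinde, Dayo, Morounke, and Ifeoma — each takes 3/35.
Deceased: Ronke and Chidinma. Their combined 6/35 is pooled and carried to generation 3.
At generation 3 (Uzoma, Yetunde, Folake, Bankole, Temitope, Lanre) there are 6 shares of (6/35)/6 = 1/35 each.
Living: Uzoma, Yetunde, Folake, Bankole, Temitope, and Lanre — each takes 1/35.

Bankole 1/35; Dayo 3/35; Folake 1/35; Gbenga 3/35; Ifeoma 3/35; Jide 1/5; Kehinde 3/35; Lanre 1/35; Morounke 3/35; Temitope 1/35; Uzoma 1/35; Yetunde 1/35; Zainab 1/5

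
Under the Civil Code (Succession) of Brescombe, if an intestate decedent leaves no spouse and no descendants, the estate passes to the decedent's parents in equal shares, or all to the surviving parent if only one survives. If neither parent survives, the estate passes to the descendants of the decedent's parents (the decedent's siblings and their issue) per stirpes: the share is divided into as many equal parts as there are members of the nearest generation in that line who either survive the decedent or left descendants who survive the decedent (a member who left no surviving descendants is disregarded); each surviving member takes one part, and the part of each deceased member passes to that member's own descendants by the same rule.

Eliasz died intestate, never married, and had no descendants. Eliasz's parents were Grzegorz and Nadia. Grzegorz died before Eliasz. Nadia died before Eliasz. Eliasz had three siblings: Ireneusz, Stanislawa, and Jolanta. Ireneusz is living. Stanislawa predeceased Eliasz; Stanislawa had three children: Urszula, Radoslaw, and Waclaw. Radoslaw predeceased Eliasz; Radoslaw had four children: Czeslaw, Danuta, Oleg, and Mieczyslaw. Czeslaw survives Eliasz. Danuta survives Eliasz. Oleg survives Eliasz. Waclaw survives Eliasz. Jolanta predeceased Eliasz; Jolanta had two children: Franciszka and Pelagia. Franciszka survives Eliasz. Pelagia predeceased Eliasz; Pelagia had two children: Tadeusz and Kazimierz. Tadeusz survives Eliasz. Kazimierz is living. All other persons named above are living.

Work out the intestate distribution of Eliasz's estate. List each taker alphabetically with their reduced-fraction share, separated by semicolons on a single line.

Neither parent survives and there are no descendants, so the estate passes to Eliasz's siblings and their issue per stirpes.
The estate is divided into 3 equal shares of 1/3 among Ireneusz, Stanislawa, Jolanta.
Ireneusz is living and takes 1/3.
Stanislawa predeceased; the 1/3 allotted to Stanislawa's branch passes to Stanislawa's issue by representation.
The 1/3 is divided into 3 equal shares of 1/9 among Urszula, Radoslaw, Waclaw.
Urszula is living and takes 1/9.
Radoslaw predeceased; the 1/9 allotted to Radoslaw's branch passes to Radoslaw's issue by representation.
The 1/9 is divided into 4 equal shares of 1/36 among Czeslaw, Danuta, Oleg, Mieczyslaw.
Czeslaw is living and takes 1/36.
Danuta is living and takes 1/36.
Oleg is living and takes 1/36.
Mieczyslaw is living and takes 1/36.
Waclaw is living and takes 1/9.
Jolanta predeceased; the 1/3 allotted to Jolanta's branch passes to Jolanta's issue by representation.
The 1/3 is divided into 2 equal shares of 1/6 among Franciszka, Pelagia.
Franciszka is living and takes 1/6.
Pelagia predeceased; the 1/6 allotted to Pelagia's branch passes to Pelagia's issue by representation.
The 1/6 is divided into 2 equal shares of 1/12 among Tadeusz, Kazimierz.
Tadeusz is living and takes 1/12.
Kazimierz is living and takes 1/12.

Czeslaw 1/36; Danuta 1/36; Franciszka 1/6; Ireneusz 1/3; Kazimierz 1/12; Mieczyslaw 1/36; Oleg 1/36; Tadeusz 1/12; Urszula 1/9; Waclaw 1/9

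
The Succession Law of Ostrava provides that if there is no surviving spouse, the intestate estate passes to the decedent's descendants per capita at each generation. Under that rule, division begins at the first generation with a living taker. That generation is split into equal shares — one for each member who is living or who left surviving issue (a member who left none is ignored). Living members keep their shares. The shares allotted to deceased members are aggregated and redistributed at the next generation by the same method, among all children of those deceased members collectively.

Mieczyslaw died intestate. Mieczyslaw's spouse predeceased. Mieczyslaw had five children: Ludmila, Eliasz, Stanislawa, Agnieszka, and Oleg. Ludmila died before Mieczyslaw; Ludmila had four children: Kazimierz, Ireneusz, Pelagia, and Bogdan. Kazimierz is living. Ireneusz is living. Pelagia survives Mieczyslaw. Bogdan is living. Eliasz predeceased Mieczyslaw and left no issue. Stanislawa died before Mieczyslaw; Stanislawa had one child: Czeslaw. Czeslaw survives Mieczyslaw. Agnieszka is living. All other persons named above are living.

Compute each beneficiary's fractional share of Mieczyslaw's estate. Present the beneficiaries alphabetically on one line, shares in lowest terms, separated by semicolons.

Agnieszka 1/4; Bogdan 1/10; Czeslaw 1/10; Ireneusz 1/10; Kazimierz 1/10; Oleg 1/4; Pelagia 1/10

There is no surviving spouse, so the entire estate passes to Mieczyslaw's descendants per capita at each generation.
At generation 1 (Ludmila, Stanislawa, Agnieszka, Oleg) there are 4 shares of (1)/4 = 1/4 each.
Living: Agnieszka and Oleg — each takes 1/4.
Deceased: Ludmila and Stanislawa. Their combined 1/2 is pooled and carried to generation 2.
At generation 2 (Kazimierz, Ireneusz, Pelagia, Bogdan, Czeslaw) there are 5 shares of (1/2)/5 = 1/10 each.
Living: Kazimierz, Ireneusz, Pelagia, Bogdan, and Czeslaw — each takes 1/10.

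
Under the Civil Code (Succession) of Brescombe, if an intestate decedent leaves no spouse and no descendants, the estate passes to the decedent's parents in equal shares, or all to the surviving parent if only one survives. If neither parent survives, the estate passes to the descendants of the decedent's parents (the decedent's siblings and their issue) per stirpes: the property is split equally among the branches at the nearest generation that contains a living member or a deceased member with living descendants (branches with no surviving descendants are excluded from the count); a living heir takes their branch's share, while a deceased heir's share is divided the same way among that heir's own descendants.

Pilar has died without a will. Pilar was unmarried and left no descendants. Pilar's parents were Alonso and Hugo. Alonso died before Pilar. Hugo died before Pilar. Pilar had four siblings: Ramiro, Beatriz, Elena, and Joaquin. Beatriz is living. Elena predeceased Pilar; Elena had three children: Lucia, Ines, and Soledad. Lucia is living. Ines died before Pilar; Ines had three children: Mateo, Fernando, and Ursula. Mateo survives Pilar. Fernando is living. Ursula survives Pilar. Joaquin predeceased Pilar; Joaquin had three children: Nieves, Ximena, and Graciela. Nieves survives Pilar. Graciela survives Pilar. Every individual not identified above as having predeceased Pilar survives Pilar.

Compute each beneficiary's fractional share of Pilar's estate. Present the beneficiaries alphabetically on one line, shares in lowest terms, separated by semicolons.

Neither parent survives and there are no descendants, so the estate passes to Pilar's siblings and their issue per stirpes.
The estate is divided into 4 equal shares of 1/4 among Ramiro, Beatriz, Elena, Joaquin.
Ramiro is living and takes 1/4.
Beatriz is living and takes 1/4.
Elena predeceased; the 1/4 allotted to Elena's branch passes to Elena's issue by representation.
The 1/4 is divided into 3 equal shares of 1/12 among Lucia, Ines, Soledad.
Lucia is living and takes 1/12.
Ines predeceased; the 1/12 allotted to Ines's branch passes to Ines's issue by representation.
The 1/12 is divided into 3 equal shares of 1/36 among Mateo, Fernando, Ursula.
Mateo is living and takes 1/36.
Fernando is living and takes 1/36.
Ursula is living and takes 1/36.
Soledad is living and takes 1/12.
Joaquin predeceased; the 1/4 allotted to Joaquin's branch passes to Joaquin's issue by representation.
The 1/4 is divided into 3 equal shares of 1/12 among Nieves, Ximena, Graciela.
Nieves is living and takes 1/12.
Ximena is living and takes 1/12.
Graciela is living and takes 1/12.

Beatriz 1/4; Fernando 1/36; Graciela 1/12; Lucia 1/12; Mateo 1/36; Nieves 1/12; Ramiro 1/4; Soledad 1/12; Ursula 1/36; Ximena 1/12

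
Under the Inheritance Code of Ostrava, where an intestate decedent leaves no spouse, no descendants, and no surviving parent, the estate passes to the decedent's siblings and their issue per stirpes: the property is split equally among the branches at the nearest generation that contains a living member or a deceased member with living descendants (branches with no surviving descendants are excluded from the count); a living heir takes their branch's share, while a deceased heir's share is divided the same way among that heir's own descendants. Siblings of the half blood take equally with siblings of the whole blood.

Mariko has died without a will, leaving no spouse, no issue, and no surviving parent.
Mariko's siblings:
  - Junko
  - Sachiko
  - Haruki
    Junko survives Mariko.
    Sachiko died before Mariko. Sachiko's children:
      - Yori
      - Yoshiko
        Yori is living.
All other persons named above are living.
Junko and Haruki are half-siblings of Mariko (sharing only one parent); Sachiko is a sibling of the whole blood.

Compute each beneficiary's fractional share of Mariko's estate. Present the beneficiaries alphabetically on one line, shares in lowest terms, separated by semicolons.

No spouse, descendants, or parent survives, so the estate passes to Mariko's siblings per stirpes.
Half-blood and whole-blood siblings take equally under the stated rule.
The estate is divided into 3 equal shares of 1/3 among Junko, Sachiko, Haruki.
Junko is living and takes 1/3.
Sachiko predeceased; the 1/3 allotted to Sachiko's branch passes to Sachiko's issue by representation.
The 1/3 is divided into 2 equal shares of 1/6 among Yori, Yoshiko.
Yori is living and takes 1/6.
Yoshiko is living and takes 1/6.
Haruki is living and takes 1/3.

Haruki 1/3; Junko 1/3; Yori 1/6; Yoshiko 1/6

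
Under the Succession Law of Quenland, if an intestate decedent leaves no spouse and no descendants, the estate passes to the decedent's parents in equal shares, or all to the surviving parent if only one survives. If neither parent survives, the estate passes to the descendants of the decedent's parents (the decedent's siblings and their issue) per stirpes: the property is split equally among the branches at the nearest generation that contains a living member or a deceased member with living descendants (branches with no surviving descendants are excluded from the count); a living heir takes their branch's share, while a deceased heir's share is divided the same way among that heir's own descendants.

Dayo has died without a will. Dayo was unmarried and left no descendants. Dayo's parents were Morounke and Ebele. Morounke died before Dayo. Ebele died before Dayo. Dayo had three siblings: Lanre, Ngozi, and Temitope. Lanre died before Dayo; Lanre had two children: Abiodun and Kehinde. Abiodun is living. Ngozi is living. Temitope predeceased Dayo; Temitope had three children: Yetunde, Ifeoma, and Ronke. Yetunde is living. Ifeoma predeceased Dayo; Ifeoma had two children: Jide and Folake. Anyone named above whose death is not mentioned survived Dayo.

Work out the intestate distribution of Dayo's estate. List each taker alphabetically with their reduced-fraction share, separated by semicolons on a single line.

Abiodun 1/6; Folake 1/18; Jide 1/18; Kehinde 1/6; Ngozi 1/3; Ronke 1/9; Yetunde 1/9

Neither parent survives and there are no descendants, so the estate passes to Dayo's siblings and their issue per stirpes.
The estate is divided into 3 equal shares of 1/3 among Lanre, Ngozi, Temitope.
Lanre predeceased; the 1/3 allotted to Lanre's branch passes to Lanre's issue by representation.
The 1/3 is divided into 2 equal shares of 1/6 among Abiodun, Kehinde.
Abiodun is living and takes 1/6.
Kehinde is living and takes 1/6.
Ngozi is living and takes 1/3.
Temitope predeceased; the 1/3 allotted to Temitope's branch passes to Temitope's issue by representation.
The 1/3 is divided into 3 equal shares of 1/9 among Yetunde, Ifeoma, Ronke.
Yetunde is living and takes 1/9.
Ifeoma predeceased; the 1/9 allotted to Ifeoma's branch passes to Ifeoma's issue by representation.
The 1/9 is divided into 2 equal shares of 1/18 among Jide, Folake.
Jide is living and takes 1/18.
Folake is living and takes 1/18.
Ronke is living and takes 1/9.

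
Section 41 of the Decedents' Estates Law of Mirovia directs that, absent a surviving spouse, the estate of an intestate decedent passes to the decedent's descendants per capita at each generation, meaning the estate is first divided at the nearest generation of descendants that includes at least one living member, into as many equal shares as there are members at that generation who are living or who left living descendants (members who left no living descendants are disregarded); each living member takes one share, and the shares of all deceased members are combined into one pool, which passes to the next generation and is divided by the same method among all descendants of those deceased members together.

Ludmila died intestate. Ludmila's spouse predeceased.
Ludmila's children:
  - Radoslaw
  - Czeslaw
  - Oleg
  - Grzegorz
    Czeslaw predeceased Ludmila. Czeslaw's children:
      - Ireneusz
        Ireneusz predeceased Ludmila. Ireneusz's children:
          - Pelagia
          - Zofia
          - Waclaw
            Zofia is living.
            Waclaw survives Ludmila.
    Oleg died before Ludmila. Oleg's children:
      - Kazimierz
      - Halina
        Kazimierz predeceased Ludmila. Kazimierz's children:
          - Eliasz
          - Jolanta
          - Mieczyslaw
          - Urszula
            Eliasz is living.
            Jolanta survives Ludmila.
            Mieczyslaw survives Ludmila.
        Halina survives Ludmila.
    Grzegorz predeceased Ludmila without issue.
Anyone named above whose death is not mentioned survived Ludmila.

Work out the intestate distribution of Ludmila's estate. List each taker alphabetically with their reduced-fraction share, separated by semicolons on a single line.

There is no surviving spouse, so the entire estate passes to Ludmila's descendants per capita at each generation.
At generation 1 (Radoslaw, Czeslaw, Oleg) there are 3 shares of (1)/3 = 1/3 each.
Living: Radoslaw — each takes 1/3.
Deceased: Czeslaw and Oleg. Their combined 2/3 is pooled and carried to generation 2.
At generation 2 (Ireneusz, Kazimierz, Halina) there are 3 shares of (2/3)/3 = 2/9 each.
Living: Halina — each takes 2/9.
Deceased: Ireneusz and Kazimierz. Their combined 4/9 is pooled and carried to generation 3.
At generation 3 (Pelagia, Zofia, Waclaw, Eliasz, Jolanta, Mieczyslaw, Urszula) there are 7 shares of (4/9)/7 = 4/63 each.
Living: Pelagia, Zofia, Waclaw, Eliasz, Jolanta, Mieczyslaw, and Urszula — each takes 4/63.

Eliasz 4/63; Halina 2/9; Jolanta 4/63; Mieczyslaw 4/63; Pelagia 4/63; Radoslaw 1/3; Urszula 4/63; Waclaw 4/63; Zofia 4/63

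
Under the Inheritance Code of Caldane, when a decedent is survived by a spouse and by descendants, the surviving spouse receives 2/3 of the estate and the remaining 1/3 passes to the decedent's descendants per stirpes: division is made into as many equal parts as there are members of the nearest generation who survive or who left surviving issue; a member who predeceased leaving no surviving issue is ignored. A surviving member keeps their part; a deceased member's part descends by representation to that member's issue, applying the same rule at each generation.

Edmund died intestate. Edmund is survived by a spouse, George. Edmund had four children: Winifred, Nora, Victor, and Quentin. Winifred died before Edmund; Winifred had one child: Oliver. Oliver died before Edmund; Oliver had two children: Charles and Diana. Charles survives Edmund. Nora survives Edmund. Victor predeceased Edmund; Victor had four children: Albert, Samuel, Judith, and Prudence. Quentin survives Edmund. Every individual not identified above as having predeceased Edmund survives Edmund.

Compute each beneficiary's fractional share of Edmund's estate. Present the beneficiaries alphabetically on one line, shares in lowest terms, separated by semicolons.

Albert 1/48; Charles 1/24; Diana 1/24; George 2/3; Judith 1/48; Nora 1/12; Prudence 1/48; Quentin 1/12; Samuel 1/48

George, as surviving spouse, takes 2/3.
The remaining 1/3 passes to Edmund's descendants per stirpes.
The 1/3 is divided into 4 equal shares of 1/12 among Winifred, Nora, Victor, Quentin.
Winifred predeceased; the 1/12 allotted to Winifred's branch passes to Winifred's issue by representation.
Oliver's line is the sole branch at this level, so the full 1/12 passes to Oliver's issue by representation.
The 1/12 is divided into 2 equal shares of 1/24 among Charles, Diana.
Charles is living and takes 1/24.
Diana is living and takes 1/24.
Nora is living and takes 1/12.
Victor predeceased; the 1/12 allotted to Victor's branch passes to Victor's issue by representation.
The 1/12 is divided into 4 equal shares of 1/48 among Albert, Samuel, Judith, Prudence.
Albert is living and takes 1/48.
Samuel is living and takes 1/48.
Judith is living and takes 1/48.
Prudence is living and takes 1/48.
Quentin is living and takes 1/12.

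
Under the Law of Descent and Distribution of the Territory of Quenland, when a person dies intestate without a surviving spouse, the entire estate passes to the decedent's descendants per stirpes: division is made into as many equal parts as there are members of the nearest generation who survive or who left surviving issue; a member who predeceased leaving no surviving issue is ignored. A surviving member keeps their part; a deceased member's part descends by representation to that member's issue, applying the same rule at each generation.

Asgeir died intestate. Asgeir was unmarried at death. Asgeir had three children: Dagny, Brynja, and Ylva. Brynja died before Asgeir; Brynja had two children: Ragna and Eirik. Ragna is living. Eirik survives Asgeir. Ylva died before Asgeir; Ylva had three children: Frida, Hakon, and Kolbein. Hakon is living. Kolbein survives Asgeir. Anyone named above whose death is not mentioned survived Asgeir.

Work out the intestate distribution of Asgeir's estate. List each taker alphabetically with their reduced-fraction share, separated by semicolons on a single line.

There is no surviving spouse, so the entire estate passes to Asgeir's descendants per stirpes.
The estate is divided into 3 equal shares of 1/3 among Dagny, Brynja, Ylva.
Dagny is living and takes 1/3.
Brynja predeceased; the 1/3 allotted to Brynja's branch passes to Brynja's issue by representation.
The 1/3 is divided into 2 equal shares of 1/6 among Ragna, Eirik.
Ragna is living and takes 1/6.
Eirik is living and takes 1/6.
Ylva predeceased; the 1/3 allotted to Ylva's branch passes to Ylva's issue by representation.
The 1/3 is divided into 3 equal shares of 1/9 among Frida, Hakon, Kolbein.
Frida is living and takes 1/9.
Hakon is living and takes 1/9.
Kolbein is living and takes 1/9.

Dagny 1/3; Eirik 1/6; Frida 1/9; Hakon 1/9; Kolbein 1/9; Ragna 1/6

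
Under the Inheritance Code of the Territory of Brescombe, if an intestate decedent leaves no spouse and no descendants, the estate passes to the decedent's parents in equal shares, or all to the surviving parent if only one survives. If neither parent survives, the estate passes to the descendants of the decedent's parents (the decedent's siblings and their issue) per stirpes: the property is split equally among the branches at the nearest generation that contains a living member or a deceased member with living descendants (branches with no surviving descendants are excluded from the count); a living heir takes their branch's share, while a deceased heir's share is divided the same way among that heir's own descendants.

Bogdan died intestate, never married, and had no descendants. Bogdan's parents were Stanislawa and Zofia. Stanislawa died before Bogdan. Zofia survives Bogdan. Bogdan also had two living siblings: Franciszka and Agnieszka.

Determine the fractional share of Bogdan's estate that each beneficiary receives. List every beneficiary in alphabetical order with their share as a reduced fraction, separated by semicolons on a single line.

Zofia 1

Only one parent, Zofia, survives, so Zofia takes the entire estate. The siblings take nothing because a surviving parent has priority.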